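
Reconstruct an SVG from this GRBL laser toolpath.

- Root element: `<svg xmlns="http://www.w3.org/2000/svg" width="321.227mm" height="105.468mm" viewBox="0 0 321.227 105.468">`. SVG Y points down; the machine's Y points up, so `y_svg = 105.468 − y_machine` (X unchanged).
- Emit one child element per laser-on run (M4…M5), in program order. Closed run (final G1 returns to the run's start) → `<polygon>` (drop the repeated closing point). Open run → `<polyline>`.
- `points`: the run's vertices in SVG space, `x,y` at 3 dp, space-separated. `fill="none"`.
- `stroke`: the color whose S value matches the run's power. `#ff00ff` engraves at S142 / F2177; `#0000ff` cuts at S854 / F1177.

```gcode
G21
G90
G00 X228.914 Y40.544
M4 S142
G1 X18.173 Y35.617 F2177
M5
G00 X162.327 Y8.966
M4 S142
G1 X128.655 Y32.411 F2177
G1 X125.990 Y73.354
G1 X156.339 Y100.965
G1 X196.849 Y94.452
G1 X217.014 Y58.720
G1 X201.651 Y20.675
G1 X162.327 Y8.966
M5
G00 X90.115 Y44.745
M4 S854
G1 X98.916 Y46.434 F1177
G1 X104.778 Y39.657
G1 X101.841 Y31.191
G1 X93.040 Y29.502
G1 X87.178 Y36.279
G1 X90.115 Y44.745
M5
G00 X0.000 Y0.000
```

Machine Y-up, SVG Y-down with viewBox height 105.468, so y_svg = 105.468 − y_machine; X carries over.

Run 1: power S142 maps to stroke `#ff00ff` (engrave). The run is open, so emit a `<polyline>` with points (Y-flipped): 228.914,64.924 18.173,69.851.

Run 2: S142 ⇒ engrave layer `#ff00ff`. The run returns to its start, so emit a `<polygon>` with points (Y-flipped): 162.327,96.502 128.655,73.057 125.990,32.114 156.339,4.503 196.849,11.016 217.014,46.748 201.651,84.793.

Run 3: S854 ⇒ cut layer `#0000ff`. The run returns to its start, so emit a `<polygon>` with points (Y-flipped): 90.115,60.723 98.916,59.034 104.778,65.811 101.841,74.277 93.040,75.966 87.178,69.189.

<svg xmlns="http://www.w3.org/2000/svg" width="321.227mm" height="105.468mm" viewBox="0 0 321.227 105.468">
  <polyline points="228.914,64.924 18.173,69.851" fill="none" stroke="#ff00ff"/>
  <polygon points="162.327,96.502 128.655,73.057 125.990,32.114 156.339,4.503 196.849,11.016 217.014,46.748 201.651,84.793" fill="none" stroke="#ff00ff"/>
  <polygon points="90.115,60.723 98.916,59.034 104.778,65.811 101.841,74.277 93.040,75.966 87.178,69.189" fill="none" stroke="#0000ff"/>
</svg>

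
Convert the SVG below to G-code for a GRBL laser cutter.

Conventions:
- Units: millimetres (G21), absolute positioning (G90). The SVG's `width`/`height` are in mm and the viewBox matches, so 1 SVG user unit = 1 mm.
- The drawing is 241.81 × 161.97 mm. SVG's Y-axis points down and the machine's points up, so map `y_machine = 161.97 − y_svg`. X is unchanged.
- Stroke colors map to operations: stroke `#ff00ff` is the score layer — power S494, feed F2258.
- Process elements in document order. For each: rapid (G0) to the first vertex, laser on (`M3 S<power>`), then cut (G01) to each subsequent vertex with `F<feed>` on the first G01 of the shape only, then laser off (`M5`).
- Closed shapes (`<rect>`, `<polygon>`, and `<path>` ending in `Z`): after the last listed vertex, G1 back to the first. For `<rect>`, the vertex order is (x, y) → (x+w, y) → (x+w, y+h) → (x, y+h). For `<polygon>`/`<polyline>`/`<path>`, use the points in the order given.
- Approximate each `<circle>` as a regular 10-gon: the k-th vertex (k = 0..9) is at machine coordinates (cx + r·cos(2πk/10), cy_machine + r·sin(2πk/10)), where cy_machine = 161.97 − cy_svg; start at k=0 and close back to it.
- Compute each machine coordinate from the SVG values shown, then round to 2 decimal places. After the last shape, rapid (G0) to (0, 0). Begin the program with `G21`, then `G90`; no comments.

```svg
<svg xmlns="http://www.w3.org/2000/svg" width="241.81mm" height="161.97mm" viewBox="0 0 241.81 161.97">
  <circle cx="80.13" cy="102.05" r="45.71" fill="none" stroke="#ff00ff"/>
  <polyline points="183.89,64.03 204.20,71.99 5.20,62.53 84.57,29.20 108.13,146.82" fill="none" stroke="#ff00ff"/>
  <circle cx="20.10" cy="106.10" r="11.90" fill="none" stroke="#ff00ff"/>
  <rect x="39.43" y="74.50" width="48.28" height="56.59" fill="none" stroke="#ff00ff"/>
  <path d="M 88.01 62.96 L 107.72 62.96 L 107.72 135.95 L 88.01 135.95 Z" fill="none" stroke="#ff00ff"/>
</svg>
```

Since the viewBox matches the mm dimensions, user units are millimetres directly. The only transform is the Y-flip y_m = 161.97 − y_svg.

Shape 1 is a circle drawn with `<circle>`. Its stroke #ff00ff means score at S494, F2258. After flipping Y the toolpath is (125.84,59.92) → (117.11,86.79) → (94.26,103.39) → (66.00,103.39) → (43.15,86.79) → (34.42,59.92) → (43.15,33.05) → (66.00,16.45) → (94.26,16.45) → (117.11,33.05) → (125.84,59.92), returning to the start.

Shape 2 is a open polyline drawn with `<polyline>`. Its stroke #ff00ff means score at S494, F2258. After flipping Y the toolpath is (183.89,97.94) → (204.20,89.98) → (5.20,99.44) → (84.57,132.77) → (108.13,15.15).

Shape 3 is a circle drawn with `<circle>`. Its stroke #ff00ff means score at S494, F2258. After flipping Y the toolpath is (32.00,55.87) → (29.73,62.86) → (23.78,67.19) → (16.42,67.19) → (10.47,62.86) → (8.20,55.87) → (10.47,48.88) → (16.42,44.55) → (23.78,44.55) → (29.73,48.88) → (32.00,55.87), returning to the start.

Shape 4 is a rectangle drawn with `<rect>`. Its stroke #ff00ff means score at S494, F2258. After flipping Y the toolpath is (39.43,87.47) → (87.71,87.47) → (87.71,30.88) → (39.43,30.88) → (39.43,87.47), returning to the start.

Shape 5 is a rectangle drawn with `<path>`. Its stroke #ff00ff means score at S494, F2258. After flipping Y the toolpath is (88.01,99.01) → (107.72,99.01) → (107.72,26.02) → (88.01,26.02) → (88.01,99.01), returning to the start.

G21
G90
G0 X125.84 Y59.92
M3 S494
G01 X117.11 Y86.79 F2258
G01 X94.26 Y103.39
G01 X66.00 Y103.39
G01 X43.15 Y86.79
G01 X34.42 Y59.92
G01 X43.15 Y33.05
G01 X66.00 Y16.45
G01 X94.26 Y16.45
G01 X117.11 Y33.05
G01 X125.84 Y59.92
M5
G0 X183.89 Y97.94
M3 S494
G01 X204.20 Y89.98 F2258
G01 X5.20 Y99.44
G01 X84.57 Y132.77
G01 X108.13 Y15.15
M5
G0 X32.00 Y55.87
M3 S494
G01 X29.73 Y62.86 F2258
G01 X23.78 Y67.19
G01 X16.42 Y67.19
G01 X10.47 Y62.86
G01 X8.20 Y55.87
G01 X10.47 Y48.88
G01 X16.42 Y44.55
G01 X23.78 Y44.55
G01 X29.73 Y48.88
G01 X32.00 Y55.87
M5
G0 X39.43 Y87.47
M3 S494
G01 X87.71 Y87.47 F2258
G01 X87.71 Y30.88
G01 X39.43 Y30.88
G01 X39.43 Y87.47
M5
G0 X88.01 Y99.01
M3 S494
G01 X107.72 Y99.01 F2258
G01 X107.72 Y26.02
G01 X88.01 Y26.02
G01 X88.01 Y99.01
M5
G0 X0.00 Y0.00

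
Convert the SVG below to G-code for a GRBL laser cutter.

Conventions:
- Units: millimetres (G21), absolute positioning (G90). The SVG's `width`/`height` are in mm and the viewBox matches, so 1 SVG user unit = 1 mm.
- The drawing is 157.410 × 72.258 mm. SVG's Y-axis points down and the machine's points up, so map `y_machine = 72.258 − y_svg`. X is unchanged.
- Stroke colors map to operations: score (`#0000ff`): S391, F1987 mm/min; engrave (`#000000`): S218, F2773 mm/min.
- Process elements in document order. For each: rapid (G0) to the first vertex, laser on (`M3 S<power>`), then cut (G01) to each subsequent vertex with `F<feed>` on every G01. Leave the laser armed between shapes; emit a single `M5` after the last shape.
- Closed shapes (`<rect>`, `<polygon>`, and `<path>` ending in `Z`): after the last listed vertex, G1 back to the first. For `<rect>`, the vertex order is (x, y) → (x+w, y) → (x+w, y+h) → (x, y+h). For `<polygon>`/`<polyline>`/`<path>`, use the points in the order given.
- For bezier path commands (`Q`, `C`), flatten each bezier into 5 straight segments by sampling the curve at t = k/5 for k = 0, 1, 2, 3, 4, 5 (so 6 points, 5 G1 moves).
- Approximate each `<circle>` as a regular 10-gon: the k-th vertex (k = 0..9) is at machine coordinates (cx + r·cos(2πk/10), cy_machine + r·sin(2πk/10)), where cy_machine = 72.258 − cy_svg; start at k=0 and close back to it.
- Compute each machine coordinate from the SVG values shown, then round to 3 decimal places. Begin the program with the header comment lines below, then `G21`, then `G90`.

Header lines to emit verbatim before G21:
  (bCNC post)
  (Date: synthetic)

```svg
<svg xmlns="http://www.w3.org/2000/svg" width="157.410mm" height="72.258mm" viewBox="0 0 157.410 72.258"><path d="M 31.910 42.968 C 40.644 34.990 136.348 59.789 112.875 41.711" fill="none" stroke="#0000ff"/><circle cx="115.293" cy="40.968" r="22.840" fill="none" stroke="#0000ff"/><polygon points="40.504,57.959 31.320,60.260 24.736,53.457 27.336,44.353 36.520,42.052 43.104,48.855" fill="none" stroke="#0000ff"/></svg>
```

(bCNC post)
(Date: synthetic)
G21
G90
G0 X31.910 Y29.290
M3 S391
G01 X45.938 Y30.749 F1987
G01 X70.943 Y27.972 F1987
G01 X97.031 Y24.593 F1987
G01 X114.307 Y24.240 F1987
G01 X112.875 Y30.547 F1987
G0 X138.133 Y31.290
M3 S391
G01 X133.771 Y44.715 F1987
G01 X122.351 Y53.012 F1987
G01 X108.235 Y53.012 F1987
G01 X96.815 Y44.715 F1987
G01 X92.453 Y31.290 F1987
G01 X96.815 Y17.865 F1987
G01 X108.235 Y9.568 F1987
G01 X122.351 Y9.568 F1987
G01 X133.771 Y17.865 F1987
G01 X138.133 Y31.290 F1987
G0 X40.504 Y14.299
M3 S391
G01 X31.320 Y11.998 F1987
G01 X24.736 Y18.801 F1987
G01 X27.336 Y27.905 F1987
G01 X36.520 Y30.206 F1987
G01 X43.104 Y23.403 F1987
G01 X40.504 Y14.299 F1987
M5

Since the viewBox matches the mm dimensions, user units are millimetres directly. The only transform is the Y-flip y_m = 72.258 − y_svg.

Shape 1 is a cubic bezier drawn with `<path>`. Its stroke #0000ff means score at S391, F1987. After flipping Y the toolpath is (31.910,29.290) → (45.938,30.749) → (70.943,27.972) → (97.031,24.593) → (114.307,24.240) → (112.875,30.547).

Shape 2 is a circle drawn with `<circle>`. Its stroke #0000ff means score at S391, F1987. After flipping Y the toolpath is (138.133,31.290) → (133.771,44.715) → (122.351,53.012) → (108.235,53.012) → (96.815,44.715) → (92.453,31.290) → (96.815,17.865) → (108.235,9.568) → (122.351,9.568) → (133.771,17.865) → (138.133,31.290), returning to the start.

Shape 3 is a regular polygon drawn with `<polygon>`. Its stroke #0000ff means score at S391, F1987. After flipping Y the toolpath is (40.504,14.299) → (31.320,11.998) → (24.736,18.801) → (27.336,27.905) → (36.520,30.206) → (43.104,23.403) → (40.504,14.299), returning to the start.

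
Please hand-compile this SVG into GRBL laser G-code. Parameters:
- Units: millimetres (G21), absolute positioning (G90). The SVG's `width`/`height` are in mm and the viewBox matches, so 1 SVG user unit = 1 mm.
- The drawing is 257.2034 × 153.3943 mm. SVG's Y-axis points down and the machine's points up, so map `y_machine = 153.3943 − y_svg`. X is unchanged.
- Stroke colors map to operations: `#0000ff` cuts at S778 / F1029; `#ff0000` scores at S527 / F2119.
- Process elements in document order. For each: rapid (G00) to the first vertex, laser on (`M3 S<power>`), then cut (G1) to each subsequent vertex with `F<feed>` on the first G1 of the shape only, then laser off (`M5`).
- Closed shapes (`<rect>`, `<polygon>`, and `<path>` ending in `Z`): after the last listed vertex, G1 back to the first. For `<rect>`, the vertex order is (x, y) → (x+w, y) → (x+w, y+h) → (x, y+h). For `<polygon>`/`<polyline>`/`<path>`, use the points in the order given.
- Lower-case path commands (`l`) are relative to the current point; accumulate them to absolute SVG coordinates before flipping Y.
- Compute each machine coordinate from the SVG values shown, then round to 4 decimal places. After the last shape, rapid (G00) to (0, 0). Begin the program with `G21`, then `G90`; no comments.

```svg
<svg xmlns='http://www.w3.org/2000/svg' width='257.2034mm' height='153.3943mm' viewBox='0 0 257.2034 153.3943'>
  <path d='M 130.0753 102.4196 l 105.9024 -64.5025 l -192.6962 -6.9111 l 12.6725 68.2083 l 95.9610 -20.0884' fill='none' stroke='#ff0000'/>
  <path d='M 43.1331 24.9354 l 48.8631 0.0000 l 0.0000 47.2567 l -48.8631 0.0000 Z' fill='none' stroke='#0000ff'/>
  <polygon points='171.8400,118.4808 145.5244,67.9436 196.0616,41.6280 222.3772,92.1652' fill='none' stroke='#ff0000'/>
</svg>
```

Since the viewBox matches the mm dimensions, user units are millimetres directly. The only transform is the Y-flip y_m = 153.3943 − y_svg.

Shape 1 is a open polyline drawn with `<path>`. Its stroke #ff0000 means score at S527, F2119. After flipping Y the toolpath is (130.0753,50.9747) → (235.9777,115.4772) → (43.2815,122.3883) → (55.9540,54.1800) → (151.9150,74.2684).

Shape 2 is a rectangle drawn with `<path>`. Its stroke #0000ff means cut at S778, F1029. After flipping Y the toolpath is (43.1331,128.4589) → (91.9962,128.4589) → (91.9962,81.2022) → (43.1331,81.2022) → (43.1331,128.4589), returning to the start.

Shape 3 is a regular polygon drawn with `<polygon>`. Its stroke #ff0000 means score at S527, F2119. After flipping Y the toolpath is (171.8400,34.9135) → (145.5244,85.4507) → (196.0616,111.7663) → (222.3772,61.2291) → (171.8400,34.9135), returning to the start.

G21
G90
G00 X130.0753 Y50.9747
M3 S527
G1 X235.9777 Y115.4772 F2119
G1 X43.2815 Y122.3883
G1 X55.9540 Y54.1800
G1 X151.9150 Y74.2684
M5
G00 X43.1331 Y128.4589
M3 S778
G1 X91.9962 Y128.4589 F1029
G1 X91.9962 Y81.2022
G1 X43.1331 Y81.2022
G1 X43.1331 Y128.4589
M5
G00 X171.8400 Y34.9135
M3 S527
G1 X145.5244 Y85.4507 F2119
G1 X196.0616 Y111.7663
G1 X222.3772 Y61.2291
G1 X171.8400 Y34.9135
M5
G00 X0.0000 Y0.0000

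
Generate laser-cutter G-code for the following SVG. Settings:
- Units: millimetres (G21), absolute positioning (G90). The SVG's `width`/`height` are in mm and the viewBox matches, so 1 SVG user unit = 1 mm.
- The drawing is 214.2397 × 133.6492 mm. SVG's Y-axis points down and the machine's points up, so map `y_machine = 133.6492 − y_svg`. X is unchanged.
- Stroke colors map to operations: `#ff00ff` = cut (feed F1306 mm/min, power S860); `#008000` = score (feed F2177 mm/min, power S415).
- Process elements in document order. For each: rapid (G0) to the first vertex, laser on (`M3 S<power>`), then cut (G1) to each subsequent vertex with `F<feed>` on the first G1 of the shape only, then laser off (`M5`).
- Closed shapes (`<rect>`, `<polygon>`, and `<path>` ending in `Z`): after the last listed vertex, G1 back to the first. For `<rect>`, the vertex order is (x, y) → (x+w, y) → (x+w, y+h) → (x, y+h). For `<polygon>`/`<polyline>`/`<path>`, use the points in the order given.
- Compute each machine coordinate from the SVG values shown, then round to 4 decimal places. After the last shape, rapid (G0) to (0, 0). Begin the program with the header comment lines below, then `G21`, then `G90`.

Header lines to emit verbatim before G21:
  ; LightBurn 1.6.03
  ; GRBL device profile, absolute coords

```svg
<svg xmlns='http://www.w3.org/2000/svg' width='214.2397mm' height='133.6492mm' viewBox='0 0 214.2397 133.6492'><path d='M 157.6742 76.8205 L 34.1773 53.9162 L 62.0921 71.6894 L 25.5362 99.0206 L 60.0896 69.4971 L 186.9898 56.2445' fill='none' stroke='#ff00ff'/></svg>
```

; LightBurn 1.6.03
; GRBL device profile, absolute coords
G21
G90
G0 X157.6742 Y56.8287
M3 S860
G1 X34.1773 Y79.7330 F1306
G1 X62.0921 Y61.9598
G1 X25.5362 Y34.6286
G1 X60.0896 Y64.1521
G1 X186.9898 Y77.4047
M5
G0 X0.0000 Y0.0000

viewBox `0 0 214.2397 133.6492` with mm width/height → 1 unit = 1 mm. Flip: y_m = 133.6492 − y_svg.

**Shape 1** — `<path>` open polyline, stroke `#ff00ff` → cut (S860, F1306). Machine vertices: (157.6742,56.8287) → (34.1773,79.7330) → (62.0921,61.9598) → (25.5362,34.6286) → (60.0896,64.1521) → (186.9898,77.4047). Open path.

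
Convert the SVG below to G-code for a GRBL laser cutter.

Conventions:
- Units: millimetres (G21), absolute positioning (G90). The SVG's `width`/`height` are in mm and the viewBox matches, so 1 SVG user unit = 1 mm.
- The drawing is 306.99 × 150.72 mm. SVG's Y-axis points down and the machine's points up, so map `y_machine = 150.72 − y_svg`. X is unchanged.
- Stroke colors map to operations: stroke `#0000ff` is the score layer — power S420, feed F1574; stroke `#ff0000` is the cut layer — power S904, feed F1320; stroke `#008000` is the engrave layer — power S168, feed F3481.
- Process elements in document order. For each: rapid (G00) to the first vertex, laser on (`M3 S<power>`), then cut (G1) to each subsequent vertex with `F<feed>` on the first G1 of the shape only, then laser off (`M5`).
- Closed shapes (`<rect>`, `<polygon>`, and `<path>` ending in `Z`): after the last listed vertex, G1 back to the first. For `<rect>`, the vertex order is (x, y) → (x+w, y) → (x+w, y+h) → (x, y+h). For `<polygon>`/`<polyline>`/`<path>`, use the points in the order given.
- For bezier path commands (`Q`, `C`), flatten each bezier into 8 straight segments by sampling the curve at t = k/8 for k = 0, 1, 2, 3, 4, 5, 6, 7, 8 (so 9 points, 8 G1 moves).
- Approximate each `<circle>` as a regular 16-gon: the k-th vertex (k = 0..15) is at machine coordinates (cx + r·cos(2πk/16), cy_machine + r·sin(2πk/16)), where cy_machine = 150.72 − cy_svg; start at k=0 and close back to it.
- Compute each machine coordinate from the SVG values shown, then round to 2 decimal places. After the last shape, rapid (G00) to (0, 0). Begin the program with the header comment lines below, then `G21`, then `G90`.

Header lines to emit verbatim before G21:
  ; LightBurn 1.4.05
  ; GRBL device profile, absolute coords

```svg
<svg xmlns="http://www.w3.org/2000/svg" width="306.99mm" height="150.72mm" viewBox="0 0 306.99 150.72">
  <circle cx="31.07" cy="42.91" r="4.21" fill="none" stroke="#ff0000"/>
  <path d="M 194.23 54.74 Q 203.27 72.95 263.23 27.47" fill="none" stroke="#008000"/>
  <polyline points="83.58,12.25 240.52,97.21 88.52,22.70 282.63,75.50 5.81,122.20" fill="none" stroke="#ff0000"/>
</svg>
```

; LightBurn 1.4.05
; GRBL device profile, absolute coords
G21
G90
G00 X35.28 Y107.81
M3 S904
G1 X34.96 Y109.42 F1320
G1 X34.05 Y110.79
G1 X32.68 Y111.70
G1 X31.07 Y112.02
G1 X29.46 Y111.70
G1 X28.09 Y110.79
G1 X27.18 Y109.42
G1 X26.86 Y107.81
G1 X27.18 Y106.20
G1 X28.09 Y104.83
G1 X29.46 Y103.92
G1 X31.07 Y103.60
G1 X32.68 Y103.92
G1 X34.05 Y104.83
G1 X34.96 Y106.20
G1 X35.28 Y107.81
M5
G00 X194.23 Y95.98
M3 S168
G1 X197.29 Y92.42 F3481
G1 X201.93 Y90.86
G1 X208.17 Y91.28
G1 X216.00 Y93.69
G1 X225.42 Y98.10
G1 X236.43 Y104.49
G1 X249.04 Y112.88
G1 X263.23 Y123.25
M5
G00 X83.58 Y138.47
M3 S904
G1 X240.52 Y53.51 F1320
G1 X88.52 Y128.02
G1 X282.63 Y75.22
G1 X5.81 Y28.52
M5
G00 X0.00 Y0.00

1 u = 1 mm; y_m = 150.72 − y.

[1] `<circle>` circle, #ff0000→cut S904 F1320: (35.28,107.81) → (34.96,109.42) → (34.05,110.79) → (32.68,111.70) → (31.07,112.02) → (29.46,111.70) → (28.09,110.79) → (27.18,109.42) → (26.86,107.81) → (27.18,106.20) → (28.09,104.83) → (29.46,103.92) → (31.07,103.60) → (32.68,103.92) → (34.05,104.83) → (34.96,106.20) → (35.28,107.81) (closed)

[2] `<path>` quadratic bezier, #008000→engrave S168 F3481: (194.23,95.98) → (197.29,92.42) → (201.93,90.86) → (208.17,91.28) → (216.00,93.69) → (225.42,98.10) → (236.43,104.49) → (249.04,112.88) → (263.23,123.25)

[3] `<polyline>` open polyline, #ff0000→cut S904 F1320: (83.58,138.47) → (240.52,53.51) → (88.52,128.02) → (282.63,75.22) → (5.81,28.52)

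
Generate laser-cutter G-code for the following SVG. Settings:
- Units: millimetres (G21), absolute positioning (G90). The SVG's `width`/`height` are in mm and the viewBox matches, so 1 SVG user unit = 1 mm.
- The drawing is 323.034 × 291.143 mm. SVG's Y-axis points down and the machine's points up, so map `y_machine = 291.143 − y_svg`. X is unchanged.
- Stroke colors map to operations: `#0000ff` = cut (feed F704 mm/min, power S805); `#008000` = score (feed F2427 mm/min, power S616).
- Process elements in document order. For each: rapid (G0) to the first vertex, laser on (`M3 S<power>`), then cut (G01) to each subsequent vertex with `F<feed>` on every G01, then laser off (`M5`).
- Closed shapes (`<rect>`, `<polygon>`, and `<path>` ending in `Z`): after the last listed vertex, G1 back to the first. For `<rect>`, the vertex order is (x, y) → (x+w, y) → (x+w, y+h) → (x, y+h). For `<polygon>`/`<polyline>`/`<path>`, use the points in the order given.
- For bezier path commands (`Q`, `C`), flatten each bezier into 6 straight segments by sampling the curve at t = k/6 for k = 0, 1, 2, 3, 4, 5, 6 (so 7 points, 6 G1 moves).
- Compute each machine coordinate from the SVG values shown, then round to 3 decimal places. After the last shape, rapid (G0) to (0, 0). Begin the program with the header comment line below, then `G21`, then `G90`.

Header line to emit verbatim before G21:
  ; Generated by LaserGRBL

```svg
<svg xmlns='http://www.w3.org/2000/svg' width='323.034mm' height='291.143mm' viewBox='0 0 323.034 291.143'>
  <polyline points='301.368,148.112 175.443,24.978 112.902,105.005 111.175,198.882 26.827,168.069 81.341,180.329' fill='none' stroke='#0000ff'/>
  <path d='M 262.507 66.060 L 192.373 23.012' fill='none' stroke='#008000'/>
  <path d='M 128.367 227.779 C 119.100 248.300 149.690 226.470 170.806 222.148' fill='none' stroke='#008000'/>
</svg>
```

; Generated by LaserGRBL
G21
G90
G0 X301.368 Y143.031
M3 S805
G01 X175.443 Y266.165 F704
G01 X112.902 Y186.138 F704
G01 X111.175 Y92.261 F704
G01 X26.827 Y123.074 F704
G01 X81.341 Y110.814 F704
M5
G0 X262.507 Y225.083
M3 S616
G01 X192.373 Y268.131 F2427
M5
G0 X128.367 Y63.364
M3 S616
G01 X126.827 Y56.356 F2427
G01 X130.559 Y54.743 F2427
G01 X138.193 Y56.863 F2427
G01 X148.359 Y61.054 F2427
G01 X159.687 Y65.652 F2427
G01 X170.806 Y68.995 F2427
M5
G0 X0.000 Y0.000

viewBox `0 0 323.034 291.143` with mm width/height → 1 unit = 1 mm. Flip: y_m = 291.143 − y_svg.

**Shape 1** — `<polyline>` open polyline, stroke `#0000ff` → cut (S805, F704). Machine vertices: (301.368,143.031) → (175.443,266.165) → (112.902,186.138) → (111.175,92.261) → (26.827,123.074) → (81.341,110.814). Open path.

**Shape 2** — `<path>` line segment, stroke `#008000` → score (S616, F2427). Machine vertices: (262.507,225.083) → (192.373,268.131). Open path.

**Shape 3** — `<path>` cubic bezier, stroke `#008000` → score (S616, F2427). Control points (SVG): P0=(128.367,227.779), P1=(119.100,248.300), P2=(149.690,226.470), P3=(170.806,222.148); sampled at t=k/6. Machine vertices: (128.367,63.364) → (126.827,56.356) → (130.559,54.743) → (138.193,56.863) → (148.359,61.054) → (159.687,65.652) → (170.806,68.995). Open path.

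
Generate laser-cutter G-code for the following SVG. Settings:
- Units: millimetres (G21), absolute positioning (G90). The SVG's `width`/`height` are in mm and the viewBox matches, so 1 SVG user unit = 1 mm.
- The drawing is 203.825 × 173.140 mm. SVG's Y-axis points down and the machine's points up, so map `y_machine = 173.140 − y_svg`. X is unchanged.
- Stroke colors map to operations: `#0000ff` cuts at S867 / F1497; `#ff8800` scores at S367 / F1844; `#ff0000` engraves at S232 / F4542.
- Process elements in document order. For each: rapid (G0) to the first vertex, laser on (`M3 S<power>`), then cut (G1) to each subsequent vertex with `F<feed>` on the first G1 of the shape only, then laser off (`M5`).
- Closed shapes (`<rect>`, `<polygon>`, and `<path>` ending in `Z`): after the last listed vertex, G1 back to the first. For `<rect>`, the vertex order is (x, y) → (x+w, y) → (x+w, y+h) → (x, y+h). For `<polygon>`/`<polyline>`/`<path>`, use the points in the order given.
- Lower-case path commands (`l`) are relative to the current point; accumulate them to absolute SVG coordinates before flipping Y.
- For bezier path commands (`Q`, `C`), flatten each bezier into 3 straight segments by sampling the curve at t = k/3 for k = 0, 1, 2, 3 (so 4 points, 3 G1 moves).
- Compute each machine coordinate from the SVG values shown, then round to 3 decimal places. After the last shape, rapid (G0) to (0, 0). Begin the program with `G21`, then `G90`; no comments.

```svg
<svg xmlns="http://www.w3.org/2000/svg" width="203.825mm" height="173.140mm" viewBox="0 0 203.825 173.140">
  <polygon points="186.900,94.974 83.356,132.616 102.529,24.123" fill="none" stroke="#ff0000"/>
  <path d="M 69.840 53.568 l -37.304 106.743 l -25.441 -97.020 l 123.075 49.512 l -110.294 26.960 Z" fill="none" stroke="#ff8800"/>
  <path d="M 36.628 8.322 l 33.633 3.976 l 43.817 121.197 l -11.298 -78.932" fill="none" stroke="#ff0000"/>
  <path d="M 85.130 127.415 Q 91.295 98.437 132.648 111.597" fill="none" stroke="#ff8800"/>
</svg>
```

G21
G90
G0 X186.900 Y78.166
M3 S232
G1 X83.356 Y40.524 F4542
G1 X102.529 Y149.017
G1 X186.900 Y78.166
M5
G0 X69.840 Y119.572
M3 S367
G1 X32.536 Y12.829 F1844
G1 X7.095 Y109.849
G1 X130.170 Y60.337
G1 X19.876 Y33.377
G1 X69.840 Y119.572
M5
G0 X36.628 Y164.818
M3 S232
G1 X70.261 Y160.842 F4542
G1 X114.078 Y39.645
G1 X102.780 Y118.577
M5
G0 X85.130 Y45.725
M3 S367
G1 X93.150 Y60.362 F1844
G1 X108.989 Y65.634
G1 X132.648 Y61.543
M5
G0 X0.000 Y0.000

1 u = 1 mm; y_m = 173.140 − y.

[1] `<polygon>` regular polygon, #ff0000→engrave S232 F4542: (186.900,78.166) → (83.356,40.524) → (102.529,149.017) → (186.900,78.166) (closed)

[2] `<path>` closed polygon, #ff8800→score S367 F1844: (69.840,119.572) → (32.536,12.829) → (7.095,109.849) → (130.170,60.337) → (19.876,33.377) → (69.840,119.572) (closed)

[3] `<path>` open polyline, #ff0000→engrave S232 F4542: (36.628,164.818) → (70.261,160.842) → (114.078,39.645) → (102.780,118.577)

[4] `<path>` quadratic bezier, #ff8800→score S367 F1844: (85.130,45.725) → (93.150,60.362) → (108.989,65.634) → (132.648,61.543)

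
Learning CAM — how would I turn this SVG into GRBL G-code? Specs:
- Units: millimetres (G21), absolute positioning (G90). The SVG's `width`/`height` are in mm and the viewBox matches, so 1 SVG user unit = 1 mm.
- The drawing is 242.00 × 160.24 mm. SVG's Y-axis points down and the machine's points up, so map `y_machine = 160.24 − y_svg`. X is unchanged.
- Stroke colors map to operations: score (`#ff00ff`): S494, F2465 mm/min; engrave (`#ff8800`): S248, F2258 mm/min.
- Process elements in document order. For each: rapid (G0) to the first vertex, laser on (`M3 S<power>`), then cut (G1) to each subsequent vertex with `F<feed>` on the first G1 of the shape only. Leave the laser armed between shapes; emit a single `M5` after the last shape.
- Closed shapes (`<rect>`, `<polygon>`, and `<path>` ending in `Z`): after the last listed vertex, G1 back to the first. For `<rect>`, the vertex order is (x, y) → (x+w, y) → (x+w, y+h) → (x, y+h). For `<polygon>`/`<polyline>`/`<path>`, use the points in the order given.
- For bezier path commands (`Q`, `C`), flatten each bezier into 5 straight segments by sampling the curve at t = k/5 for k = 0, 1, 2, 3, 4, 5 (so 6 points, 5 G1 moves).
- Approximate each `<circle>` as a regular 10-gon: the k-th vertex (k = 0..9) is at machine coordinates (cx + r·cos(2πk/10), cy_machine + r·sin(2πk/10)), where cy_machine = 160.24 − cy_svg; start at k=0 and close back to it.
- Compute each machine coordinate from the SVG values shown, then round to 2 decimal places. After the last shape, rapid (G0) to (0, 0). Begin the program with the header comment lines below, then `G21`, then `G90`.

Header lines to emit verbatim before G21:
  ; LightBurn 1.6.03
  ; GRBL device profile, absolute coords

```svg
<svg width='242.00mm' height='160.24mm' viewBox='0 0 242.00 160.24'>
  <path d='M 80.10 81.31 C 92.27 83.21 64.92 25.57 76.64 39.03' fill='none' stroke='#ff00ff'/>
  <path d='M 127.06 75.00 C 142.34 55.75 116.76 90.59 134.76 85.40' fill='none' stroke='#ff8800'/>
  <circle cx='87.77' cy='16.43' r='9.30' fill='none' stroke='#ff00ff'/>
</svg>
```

; LightBurn 1.6.03
; GRBL device profile, absolute coords
G21
G90
G0 X80.10 Y78.93
M3 S494
G1 X83.29 Y83.89 F2465
G1 X80.76 Y96.87
G1 X76.30 Y111.59
G1 X73.67 Y121.80
G1 X76.64 Y121.21
G0 X127.06 Y85.24
M3 S248
G1 X132.00 Y91.05 F2258
G1 X131.19 Y88.40
G1 X128.67 Y81.80
G1 X128.51 Y75.78
G1 X134.76 Y74.84
G0 X97.07 Y143.81
M3 S494
G1 X95.29 Y149.28 F2465
G1 X90.64 Y152.65
G1 X84.90 Y152.65
G1 X80.25 Y149.28
G1 X78.47 Y143.81
G1 X80.25 Y138.34
G1 X84.90 Y134.97
G1 X90.64 Y134.97
G1 X95.29 Y138.34
G1 X97.07 Y143.81
M5
G0 X0.00 Y0.00

viewBox `0 0 242.00 160.24` with mm width/height → 1 unit = 1 mm. Flip: y_m = 160.24 − y_svg.

**Shape 1** — `<path>` cubic bezier, stroke `#ff00ff` → score (S494, F2465). Control points (SVG): P0=(80.10,81.31), P1=(92.27,83.21), P2=(64.92,25.57), P3=(76.64,39.03); sampled at t=k/5. Machine vertices: (80.10,78.93) → (83.29,83.89) → (80.76,96.87) → (76.30,111.59) → (73.67,121.80) → (76.64,121.21). Open path.

**Shape 2** — `<path>` cubic bezier, stroke `#ff8800` → engrave (S248, F2258). Control points (SVG): P0=(127.06,75.00), P1=(142.34,55.75), P2=(116.76,90.59), P3=(134.76,85.40); sampled at t=k/5. Machine vertices: (127.06,85.24) → (132.00,91.05) → (131.19,88.40) → (128.67,81.80) → (128.51,75.78) → (134.76,74.84). Open path.

**Shape 3** — `<circle>` circle, stroke `#ff00ff` → score (S494, F2465). Machine vertices: (97.07,143.81) → (95.29,149.28) → (90.64,152.65) → (84.90,152.65) → (80.25,149.28) → (78.47,143.81) → (80.25,138.34) → (84.90,134.97) → (90.64,134.97) → (95.29,138.34) → (97.07,143.81). Closed: final G1 returns to the first vertex.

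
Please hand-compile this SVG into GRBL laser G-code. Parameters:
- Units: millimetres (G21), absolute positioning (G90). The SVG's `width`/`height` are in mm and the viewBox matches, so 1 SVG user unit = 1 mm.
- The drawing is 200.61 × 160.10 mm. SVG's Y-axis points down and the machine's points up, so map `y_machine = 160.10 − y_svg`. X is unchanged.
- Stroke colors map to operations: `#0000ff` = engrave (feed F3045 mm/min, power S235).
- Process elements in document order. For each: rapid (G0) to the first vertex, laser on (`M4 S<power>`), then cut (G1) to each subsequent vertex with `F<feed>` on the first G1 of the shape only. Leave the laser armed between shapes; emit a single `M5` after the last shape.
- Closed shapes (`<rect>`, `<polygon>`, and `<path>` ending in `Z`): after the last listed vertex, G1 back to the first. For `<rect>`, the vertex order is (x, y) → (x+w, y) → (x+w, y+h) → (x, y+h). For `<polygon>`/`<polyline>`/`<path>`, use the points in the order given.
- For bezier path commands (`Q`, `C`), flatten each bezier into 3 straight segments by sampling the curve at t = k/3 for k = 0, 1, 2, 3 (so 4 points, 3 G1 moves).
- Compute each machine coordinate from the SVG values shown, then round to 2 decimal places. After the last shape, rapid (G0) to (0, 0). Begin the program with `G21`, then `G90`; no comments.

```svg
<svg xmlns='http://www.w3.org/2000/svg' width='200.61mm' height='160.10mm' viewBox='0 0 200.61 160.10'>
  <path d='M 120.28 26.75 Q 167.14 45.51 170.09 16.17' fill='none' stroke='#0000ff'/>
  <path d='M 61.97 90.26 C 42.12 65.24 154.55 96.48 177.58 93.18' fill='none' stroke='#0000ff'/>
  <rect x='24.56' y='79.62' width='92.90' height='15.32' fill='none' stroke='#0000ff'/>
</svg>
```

G21
G90
G0 X120.28 Y133.35
M4 S235
G1 X146.64 Y126.19 F3045
G1 X163.24 Y129.71
G1 X170.09 Y143.93
G0 X61.97 Y69.84
M4 S235
G1 X78.00 Y79.47 F3045
G1 X132.96 Y71.77
G1 X177.58 Y66.92
G0 X24.56 Y80.48
M4 S235
G1 X117.46 Y80.48 F3045
G1 X117.46 Y65.16
G1 X24.56 Y65.16
G1 X24.56 Y80.48
M5
G0 X0.00 Y0.00

1 u = 1 mm; y_m = 160.10 − y.

[1] `<path>` quadratic bezier, #0000ff→engrave S235 F3045: (120.28,133.35) → (146.64,126.19) → (163.24,129.71) → (170.09,143.93)

[2] `<path>` cubic bezier, #0000ff→engrave S235 F3045: (61.97,69.84) → (78.00,79.47) → (132.96,71.77) → (177.58,66.92)

[3] `<rect>` rectangle, #0000ff→engrave S235 F3045: (24.56,80.48) → (117.46,80.48) → (117.46,65.16) → (24.56,65.16) → (24.56,80.48) (closed)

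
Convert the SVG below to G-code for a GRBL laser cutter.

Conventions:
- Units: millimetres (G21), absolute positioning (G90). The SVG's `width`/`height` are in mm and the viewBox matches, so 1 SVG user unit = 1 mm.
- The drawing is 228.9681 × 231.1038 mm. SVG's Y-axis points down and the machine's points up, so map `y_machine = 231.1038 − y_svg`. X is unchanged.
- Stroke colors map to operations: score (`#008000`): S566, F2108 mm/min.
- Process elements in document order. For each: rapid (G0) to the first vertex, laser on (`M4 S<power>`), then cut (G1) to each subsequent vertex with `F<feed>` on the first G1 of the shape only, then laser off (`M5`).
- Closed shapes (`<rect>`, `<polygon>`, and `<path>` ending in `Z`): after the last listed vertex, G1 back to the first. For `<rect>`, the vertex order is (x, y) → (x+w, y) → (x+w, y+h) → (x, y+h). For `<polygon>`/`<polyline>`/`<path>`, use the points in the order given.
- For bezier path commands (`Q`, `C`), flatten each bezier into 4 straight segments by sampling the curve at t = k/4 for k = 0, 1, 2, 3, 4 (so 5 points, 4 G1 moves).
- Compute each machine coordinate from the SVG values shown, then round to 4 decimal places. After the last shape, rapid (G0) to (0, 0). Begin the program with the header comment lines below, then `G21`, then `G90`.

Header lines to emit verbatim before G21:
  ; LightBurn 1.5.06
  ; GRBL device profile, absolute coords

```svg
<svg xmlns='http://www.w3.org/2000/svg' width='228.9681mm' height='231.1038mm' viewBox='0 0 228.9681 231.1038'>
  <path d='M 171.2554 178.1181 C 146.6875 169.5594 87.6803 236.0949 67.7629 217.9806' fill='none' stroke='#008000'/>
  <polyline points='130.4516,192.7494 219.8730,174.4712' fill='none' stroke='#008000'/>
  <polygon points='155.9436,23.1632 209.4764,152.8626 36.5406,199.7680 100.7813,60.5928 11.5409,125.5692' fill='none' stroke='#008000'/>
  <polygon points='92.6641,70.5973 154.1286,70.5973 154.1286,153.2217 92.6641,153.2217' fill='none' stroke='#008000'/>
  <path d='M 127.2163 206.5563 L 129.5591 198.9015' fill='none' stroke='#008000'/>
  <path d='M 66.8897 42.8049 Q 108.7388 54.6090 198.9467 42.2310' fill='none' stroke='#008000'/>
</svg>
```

; LightBurn 1.5.06
; GRBL device profile, absolute coords
G21
G90
G0 X171.2554 Y52.9857
M4 S566
G1 X147.5210 Y47.8206 F2108
G1 X117.7652 Y29.4711
G1 X88.8814 Y12.9133
G1 X67.7629 Y13.1232
M5
G0 X130.4516 Y38.3544
M4 S566
G1 X219.8730 Y56.6326 F2108
M5
G0 X155.9436 Y207.9406
M4 S566
G1 X209.4764 Y78.2412 F2108
G1 X36.5406 Y31.3358
G1 X100.7813 Y170.5110
G1 X11.5409 Y105.5346
G1 X155.9436 Y207.9406
M5
G0 X92.6641 Y160.5065
M4 S566
G1 X154.1286 Y160.5065 F2108
G1 X154.1286 Y77.8821
G1 X92.6641 Y77.8821
G1 X92.6641 Y160.5065
M5
G0 X127.2163 Y24.5475
M4 S566
G1 X129.5591 Y32.2023 F2108
M5
G0 X66.8897 Y188.2989
M4 S566
G1 X90.8367 Y183.9082 F2108
G1 X120.8285 Y182.5403
G1 X156.8652 Y184.1952
G1 X198.9467 Y188.8728
M5
G0 X0.0000 Y0.0000

viewBox `0 0 228.9681 231.1038` with mm width/height → 1 unit = 1 mm. Flip: y_m = 231.1038 − y_svg.

**Shape 1** — `<path>` cubic bezier, stroke `#008000` → score (S566, F2108). Control points (SVG): P0=(171.2554,178.1181), P1=(146.6875,169.5594), P2=(87.6803,236.0949), P3=(67.7629,217.9806); sampled at t=k/4. Machine vertices: (171.2554,52.9857) → (147.5210,47.8206) → (117.7652,29.4711) → (88.8814,12.9133) → (67.7629,13.1232). Open path.

**Shape 2** — `<polyline>` line segment, stroke `#008000` → score (S566, F2108). Machine vertices: (130.4516,38.3544) → (219.8730,56.6326). Open path.

**Shape 3** — `<polygon>` closed polygon, stroke `#008000` → score (S566, F2108). Machine vertices: (155.9436,207.9406) → (209.4764,78.2412) → (36.5406,31.3358) → (100.7813,170.5110) → (11.5409,105.5346) → (155.9436,207.9406). Closed: final G1 returns to the first vertex.

**Shape 4** — `<polygon>` rectangle, stroke `#008000` → score (S566, F2108). Machine vertices: (92.6641,160.5065) → (154.1286,160.5065) → (154.1286,77.8821) → (92.6641,77.8821) → (92.6641,160.5065). Closed: final G1 returns to the first vertex.

**Shape 5** — `<path>` line segment, stroke `#008000` → score (S566, F2108). Machine vertices: (127.2163,24.5475) → (129.5591,32.2023). Open path.

**Shape 6** — `<path>` quadratic bezier, stroke `#008000` → score (S566, F2108). Control points (SVG): P0=(66.8897,42.8049), P1=(108.7388,54.6090), P2=(198.9467,42.2310); sampled at t=k/4. Machine vertices: (66.8897,188.2989) → (90.8367,183.9082) → (120.8285,182.5403) → (156.8652,184.1952) → (198.9467,188.8728). Open path.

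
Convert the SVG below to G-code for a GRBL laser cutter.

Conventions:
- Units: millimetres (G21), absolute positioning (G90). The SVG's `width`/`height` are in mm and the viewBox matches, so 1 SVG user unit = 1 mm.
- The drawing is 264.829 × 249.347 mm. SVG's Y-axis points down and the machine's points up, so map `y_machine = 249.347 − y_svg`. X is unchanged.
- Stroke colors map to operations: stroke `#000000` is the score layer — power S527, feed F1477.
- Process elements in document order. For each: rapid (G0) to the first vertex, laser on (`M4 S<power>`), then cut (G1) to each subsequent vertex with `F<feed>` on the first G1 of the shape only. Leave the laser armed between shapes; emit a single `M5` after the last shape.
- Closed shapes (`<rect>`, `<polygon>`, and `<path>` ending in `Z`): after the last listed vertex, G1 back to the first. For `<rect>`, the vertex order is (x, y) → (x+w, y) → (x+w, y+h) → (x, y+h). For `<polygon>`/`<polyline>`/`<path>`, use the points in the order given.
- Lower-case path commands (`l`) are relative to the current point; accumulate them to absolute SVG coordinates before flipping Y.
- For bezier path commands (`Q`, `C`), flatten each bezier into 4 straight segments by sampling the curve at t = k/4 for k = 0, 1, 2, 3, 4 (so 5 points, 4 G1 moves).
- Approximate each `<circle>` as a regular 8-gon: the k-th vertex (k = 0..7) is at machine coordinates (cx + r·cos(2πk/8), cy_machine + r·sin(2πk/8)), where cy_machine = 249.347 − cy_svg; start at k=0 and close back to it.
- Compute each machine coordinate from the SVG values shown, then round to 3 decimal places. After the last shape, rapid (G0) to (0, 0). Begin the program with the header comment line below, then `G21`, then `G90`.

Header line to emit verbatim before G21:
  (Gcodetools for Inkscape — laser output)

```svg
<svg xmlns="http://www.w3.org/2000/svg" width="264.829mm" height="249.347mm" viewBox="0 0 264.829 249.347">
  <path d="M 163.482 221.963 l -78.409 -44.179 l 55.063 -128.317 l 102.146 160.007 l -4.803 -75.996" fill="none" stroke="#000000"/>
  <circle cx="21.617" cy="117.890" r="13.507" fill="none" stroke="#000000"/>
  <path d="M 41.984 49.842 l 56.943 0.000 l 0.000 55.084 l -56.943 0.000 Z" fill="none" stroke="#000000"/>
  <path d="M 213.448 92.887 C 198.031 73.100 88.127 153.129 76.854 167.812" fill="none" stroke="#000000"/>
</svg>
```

(Gcodetools for Inkscape — laser output)
G21
G90
G0 X163.482 Y27.384
M4 S527
G1 X85.073 Y71.563 F1477
G1 X140.136 Y199.880
G1 X242.282 Y39.873
G1 X237.479 Y115.869
G0 X35.124 Y131.457
M4 S527
G1 X31.168 Y141.008 F1477
G1 X21.617 Y144.964
G1 X12.066 Y141.008
G1 X8.110 Y131.457
G1 X12.066 Y121.906
G1 X21.617 Y117.950
G1 X31.168 Y121.906
G1 X35.124 Y131.457
G0 X41.984 Y199.505
M4 S527
G1 X98.927 Y199.505 F1477
G1 X98.927 Y144.421
G1 X41.984 Y144.421
G1 X41.984 Y199.505
G0 X213.448 Y156.460
M4 S527
G1 X187.186 Y155.165 F1477
G1 X143.597 Y131.924
G1 X100.785 Y102.219
G1 X76.854 Y81.535
M5
G0 X0.000 Y0.000

viewBox `0 0 264.829 249.347` with mm width/height → 1 unit = 1 mm. Flip: y_m = 249.347 − y_svg.

**Shape 1** — `<path>` open polyline, stroke `#000000` → score (S527, F1477). Machine vertices: (163.482,27.384) → (85.073,71.563) → (140.136,199.880) → (242.282,39.873) → (237.479,115.869). Open path.

**Shape 2** — `<circle>` circle, stroke `#000000` → score (S527, F1477). Machine vertices: (35.124,131.457) → (31.168,141.008) → (21.617,144.964) → (12.066,141.008) → (8.110,131.457) → (12.066,121.906) → (21.617,117.950) → (31.168,121.906) → (35.124,131.457). Closed: final G1 returns to the first vertex.

**Shape 3** — `<path>` rectangle, stroke `#000000` → score (S527, F1477). Machine vertices: (41.984,199.505) → (98.927,199.505) → (98.927,144.421) → (41.984,144.421) → (41.984,199.505). Closed: final G1 returns to the first vertex.

**Shape 4** — `<path>` cubic bezier, stroke `#000000` → score (S527, F1477). Control points (SVG): P0=(213.448,92.887), P1=(198.031,73.100), P2=(88.127,153.129), P3=(76.854,167.812); sampled at t=k/4. Machine vertices: (213.448,156.460) → (187.186,155.165) → (143.597,131.924) → (100.785,102.219) → (76.854,81.535). Open path.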